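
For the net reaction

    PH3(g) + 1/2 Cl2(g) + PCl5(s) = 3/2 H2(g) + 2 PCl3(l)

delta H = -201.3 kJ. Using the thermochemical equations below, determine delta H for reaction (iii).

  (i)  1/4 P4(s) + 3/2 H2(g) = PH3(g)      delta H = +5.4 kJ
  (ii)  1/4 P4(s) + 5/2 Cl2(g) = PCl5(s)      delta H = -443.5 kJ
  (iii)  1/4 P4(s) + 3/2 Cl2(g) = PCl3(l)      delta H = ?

(i) reversed: -5.4 kJ
(ii) reversed: +443.5 kJ
(iii) × 2: contributes 2·x
-201.3 = (-5.4) + (+443.5) + 2·x
x = (-201.3 − (+438.1)) / (2) = -319.7 kJ

delta H = -319.7 kJ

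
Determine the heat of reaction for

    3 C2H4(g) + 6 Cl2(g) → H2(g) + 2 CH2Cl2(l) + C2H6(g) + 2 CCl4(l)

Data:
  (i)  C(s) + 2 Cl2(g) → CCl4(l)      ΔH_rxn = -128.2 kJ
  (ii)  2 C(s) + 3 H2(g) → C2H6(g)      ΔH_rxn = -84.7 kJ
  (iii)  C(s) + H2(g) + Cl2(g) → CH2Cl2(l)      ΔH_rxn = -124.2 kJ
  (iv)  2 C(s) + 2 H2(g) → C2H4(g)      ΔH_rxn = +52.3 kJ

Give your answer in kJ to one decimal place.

(i) × 2: (2)·(-128.2) = -256.4 kJ
(ii) as written: -84.7 kJ
(iii) × 2: (2)·(-124.2) = -248.4 kJ
(iv) reversed and × 3: (-3)·(+52.3) = -156.9 kJ
ΔH_rxn = (2)·(-128.2) + (1)·(-84.7) + (2)·(-124.2) + (-3)·(+52.3) = -746.4 kJ

ΔH_rxn = -746.4 kJ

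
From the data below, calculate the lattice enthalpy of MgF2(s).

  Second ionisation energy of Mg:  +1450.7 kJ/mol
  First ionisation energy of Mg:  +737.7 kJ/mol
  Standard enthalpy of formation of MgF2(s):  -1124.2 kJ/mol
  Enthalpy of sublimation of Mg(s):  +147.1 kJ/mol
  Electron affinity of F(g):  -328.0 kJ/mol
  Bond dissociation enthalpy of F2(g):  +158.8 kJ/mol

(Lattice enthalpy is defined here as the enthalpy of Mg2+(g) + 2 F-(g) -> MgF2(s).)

U = -2962.5 kJ/mol

ΔHf° = 1·ΔHsub + 1·(ΣIE) + 1·D(F2) + 2·EA + U
-1124.2 = 1·(+147.1) + 1·(+2188.4) + 1·(+158.8) + 2·(-328.0) + U
U = -1124.2 − (+1838.3) = -2962.5 kJ/mol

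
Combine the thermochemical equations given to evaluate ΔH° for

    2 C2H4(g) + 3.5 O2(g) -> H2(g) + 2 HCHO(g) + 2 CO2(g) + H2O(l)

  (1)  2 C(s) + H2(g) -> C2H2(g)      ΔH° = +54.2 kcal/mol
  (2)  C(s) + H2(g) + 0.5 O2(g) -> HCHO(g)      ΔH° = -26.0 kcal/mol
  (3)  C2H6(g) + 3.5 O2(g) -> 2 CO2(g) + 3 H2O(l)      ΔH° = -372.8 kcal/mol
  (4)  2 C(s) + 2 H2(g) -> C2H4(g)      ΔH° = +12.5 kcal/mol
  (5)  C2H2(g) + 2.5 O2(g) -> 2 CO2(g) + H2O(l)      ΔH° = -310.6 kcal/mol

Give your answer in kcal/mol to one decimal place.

ΔH° = -333.4 kcal/mol

(1) as written: +54.2 kcal/mol
(2) × 2: (2)·(-26.0) = -52.0 kcal/mol
(3): not needed.
(4) reversed and × 2: (-2)·(+12.5) = -25.0 kcal/mol
(5) as written: -310.6 kcal/mol
ΔH° = (+54.2) + (-52.0) + (-25.0) + (-310.6) = -333.4 kcal/mol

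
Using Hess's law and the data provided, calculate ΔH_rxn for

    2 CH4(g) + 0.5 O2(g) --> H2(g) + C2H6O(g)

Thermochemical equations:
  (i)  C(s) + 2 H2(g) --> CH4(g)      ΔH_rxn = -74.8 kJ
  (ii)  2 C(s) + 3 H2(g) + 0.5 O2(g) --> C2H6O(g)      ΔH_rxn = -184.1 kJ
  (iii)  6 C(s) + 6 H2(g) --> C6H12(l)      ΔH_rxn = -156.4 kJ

ΔH_rxn = -34.5 kJ

(i) reversed and × 2: (-2)·(-74.8) = +149.6 kJ
(ii) as written: -184.1 kJ
(iii): not needed.
ΔH_rxn = (-2)·(-74.8) + (1)·(-184.1) = -34.5 kJ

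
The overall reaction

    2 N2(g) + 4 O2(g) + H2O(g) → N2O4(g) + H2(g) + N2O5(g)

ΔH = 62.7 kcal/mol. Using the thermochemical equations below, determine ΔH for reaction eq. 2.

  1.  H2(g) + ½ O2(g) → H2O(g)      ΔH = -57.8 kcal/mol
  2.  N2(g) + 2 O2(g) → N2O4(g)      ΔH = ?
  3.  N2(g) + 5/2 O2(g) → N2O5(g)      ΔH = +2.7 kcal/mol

eq. 1 reversed: +57.8 kcal/mol
eq. 2 as written: contributes x
eq. 3 as written: +2.7 kcal/mol
+62.7 = (+57.8) + (+2.7) + x
x = (+62.7 − (+60.5)) / (1) = 2.2 kcal/mol

ΔH = 2.2 kcal/mol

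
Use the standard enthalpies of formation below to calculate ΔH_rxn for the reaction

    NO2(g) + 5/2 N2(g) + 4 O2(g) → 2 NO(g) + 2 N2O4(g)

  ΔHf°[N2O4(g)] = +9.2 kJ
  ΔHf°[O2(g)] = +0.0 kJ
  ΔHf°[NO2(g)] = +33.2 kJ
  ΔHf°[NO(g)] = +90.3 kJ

ΔH_rxn = 165.8 kJ

Products: 2·(+90.3) + 2·(+9.2) = +199.0
Reactants: 1·(+33.2) + 5/2·(+0.0) + 4·(+0.0) = +33.2
ΔH_rxn = (+199.0) − (+33.2) = 165.8 kJ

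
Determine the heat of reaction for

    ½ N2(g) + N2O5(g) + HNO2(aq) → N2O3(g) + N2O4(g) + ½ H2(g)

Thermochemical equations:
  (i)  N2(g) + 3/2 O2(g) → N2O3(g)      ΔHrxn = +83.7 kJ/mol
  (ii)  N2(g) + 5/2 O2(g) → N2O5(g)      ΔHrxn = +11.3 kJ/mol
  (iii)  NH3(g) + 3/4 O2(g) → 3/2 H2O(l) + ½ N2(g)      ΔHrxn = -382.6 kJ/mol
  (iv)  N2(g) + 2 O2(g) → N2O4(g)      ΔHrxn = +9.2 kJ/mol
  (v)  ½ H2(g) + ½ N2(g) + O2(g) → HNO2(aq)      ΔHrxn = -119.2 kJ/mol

(i) as written: +83.7 kJ/mol
(ii) reversed: -11.3 kJ/mol
(iii): not needed.
(iv) as written: +9.2 kJ/mol
(v) reversed: +119.2 kJ/mol
ΔHrxn = (+83.7) + (-11.3) + (+9.2) + (+119.2) = 200.8 kJ/mol

ΔHrxn = 200.8 kJ/mol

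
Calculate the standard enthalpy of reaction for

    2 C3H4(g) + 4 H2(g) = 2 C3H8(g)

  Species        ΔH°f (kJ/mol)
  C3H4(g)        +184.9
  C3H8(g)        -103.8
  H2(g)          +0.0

ΔH°rxn = Σ nΔHf°(products) − Σ nΔHf°(reactants).
Products: 2·(-103.8) = -207.6
Reactants: 2·(+184.9) + 4·(+0.0) = +369.8
ΔHrxn = (-207.6) − (+369.8) = -577.4 kJ/mol

ΔHrxn = -577.4 kJ/mol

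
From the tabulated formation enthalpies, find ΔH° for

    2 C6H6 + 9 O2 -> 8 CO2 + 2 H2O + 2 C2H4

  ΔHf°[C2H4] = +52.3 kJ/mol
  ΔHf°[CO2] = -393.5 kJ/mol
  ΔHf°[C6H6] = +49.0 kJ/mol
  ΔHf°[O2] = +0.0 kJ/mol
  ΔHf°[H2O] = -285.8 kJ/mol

ΔH°rxn = Σ nΔHf°(products) − Σ nΔHf°(reactants).
Products: 8·(-393.5) + 2·(-285.8) + 2·(+52.3) = -3615.0
Reactants: 2·(+49.0) + 9·(+0.0) = +98.0
ΔH° = (-3615.0) − (+98.0) = -3713.0 kJ/mol

ΔH° = -3713.0 kJ/mol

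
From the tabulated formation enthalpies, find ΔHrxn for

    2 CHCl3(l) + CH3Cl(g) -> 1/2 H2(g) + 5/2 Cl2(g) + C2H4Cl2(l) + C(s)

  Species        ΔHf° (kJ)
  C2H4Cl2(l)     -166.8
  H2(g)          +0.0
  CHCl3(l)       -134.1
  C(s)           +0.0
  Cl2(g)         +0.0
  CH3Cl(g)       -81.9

ΔHrxn = 183.3 kJ

Products: 1/2·(+0.0) + 5/2·(+0.0) + 1·(-166.8) + 1·(+0.0) = -166.8
Reactants: 2·(-134.1) + 1·(-81.9) = -350.1
ΔHrxn = (-166.8) − (-350.1) = 183.3 kJ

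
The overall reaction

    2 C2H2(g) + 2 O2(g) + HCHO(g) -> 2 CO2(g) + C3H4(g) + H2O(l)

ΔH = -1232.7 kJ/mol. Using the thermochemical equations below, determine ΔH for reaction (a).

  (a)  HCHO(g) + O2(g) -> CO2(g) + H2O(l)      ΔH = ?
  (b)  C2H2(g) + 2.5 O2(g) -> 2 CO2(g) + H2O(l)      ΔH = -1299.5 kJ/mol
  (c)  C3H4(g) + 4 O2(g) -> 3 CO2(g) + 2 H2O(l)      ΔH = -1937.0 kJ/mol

(a) as written (HCHO(g) already on the reactant side): contributes x
(b) × 2 (scale by 2 for the 2 C2H2(g)): (2)·(-1299.5) = -2599.0 kJ/mol
(c) reversed (C3H4(g) must end up as a product): +1937.0 kJ/mol
-1232.7 = (-2599.0) + (+1937.0) + x
x = (-1232.7 − (-662.0)) / (1) = -570.7 kJ/mol

ΔH = -570.7 kJ/mol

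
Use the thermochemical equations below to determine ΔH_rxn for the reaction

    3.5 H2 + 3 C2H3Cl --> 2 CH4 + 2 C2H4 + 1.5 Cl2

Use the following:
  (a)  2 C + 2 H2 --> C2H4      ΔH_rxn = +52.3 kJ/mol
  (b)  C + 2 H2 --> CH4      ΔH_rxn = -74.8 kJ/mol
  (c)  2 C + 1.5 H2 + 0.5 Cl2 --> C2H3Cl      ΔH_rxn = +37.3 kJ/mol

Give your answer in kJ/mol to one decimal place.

ΔH_rxn = -156.9 kJ/mol

(a) × 2 (×2 to match 2 C2H4 in the target): (2)·(+52.3) = +104.6 kJ/mol
(b) × 2 (×2 to match 2 CH4 in the target): (2)·(-74.8) = -149.6 kJ/mol
(c) reversed and × 3 (reverse to put C2H3Cl on the reactant side; ×3 to match 3 C2H3Cl in the target): (-3)·(+37.3) = -111.9 kJ/mol
Since enthalpy is a state function, ΔH_rxn = (2)·(+52.3) + (2)·(-74.8) + (-3)·(+37.3) = -156.9 kJ/mol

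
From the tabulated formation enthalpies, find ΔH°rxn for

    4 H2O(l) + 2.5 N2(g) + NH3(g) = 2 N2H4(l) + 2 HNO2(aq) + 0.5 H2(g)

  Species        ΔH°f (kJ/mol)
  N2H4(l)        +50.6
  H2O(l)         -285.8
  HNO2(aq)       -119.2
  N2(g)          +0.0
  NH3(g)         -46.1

ΔH°rxn = 1052.1 kJ/mol

ΔH°rxn = Σ nΔHf°(products) − Σ nΔHf°(reactants).
Products: 2·(+50.6) + 2·(-119.2) + 1/2·(+0.0) = -137.2
Reactants: 4·(-285.8) + 5/2·(+0.0) + 1·(-46.1) = -1189.3
ΔH°rxn = (-137.2) − (-1189.3) = 1052.1 kJ/mol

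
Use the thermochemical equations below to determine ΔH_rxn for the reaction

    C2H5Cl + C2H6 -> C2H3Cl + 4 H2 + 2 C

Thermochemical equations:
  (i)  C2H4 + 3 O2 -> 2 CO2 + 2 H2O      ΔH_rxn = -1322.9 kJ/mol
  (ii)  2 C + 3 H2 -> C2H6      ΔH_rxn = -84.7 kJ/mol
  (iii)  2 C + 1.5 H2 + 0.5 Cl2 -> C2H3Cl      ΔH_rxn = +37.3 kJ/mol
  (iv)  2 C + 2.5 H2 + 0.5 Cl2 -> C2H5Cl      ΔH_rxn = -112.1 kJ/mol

ΔH_rxn = 234.1 kJ/mol

(i): not needed (H2O appears nowhere else).
(ii) reversed (reverse to put C2H6 on the reactant side): +84.7 kJ/mol
(iii) as written (C2H3Cl already on the product side): +37.3 kJ/mol
(iv) reversed (reverse to put C2H5Cl on the reactant side): +112.1 kJ/mol
Summing the manipulated equations, ΔH_rxn = (+84.7) + (+37.3) + (+112.1) = 234.1 kJ/mol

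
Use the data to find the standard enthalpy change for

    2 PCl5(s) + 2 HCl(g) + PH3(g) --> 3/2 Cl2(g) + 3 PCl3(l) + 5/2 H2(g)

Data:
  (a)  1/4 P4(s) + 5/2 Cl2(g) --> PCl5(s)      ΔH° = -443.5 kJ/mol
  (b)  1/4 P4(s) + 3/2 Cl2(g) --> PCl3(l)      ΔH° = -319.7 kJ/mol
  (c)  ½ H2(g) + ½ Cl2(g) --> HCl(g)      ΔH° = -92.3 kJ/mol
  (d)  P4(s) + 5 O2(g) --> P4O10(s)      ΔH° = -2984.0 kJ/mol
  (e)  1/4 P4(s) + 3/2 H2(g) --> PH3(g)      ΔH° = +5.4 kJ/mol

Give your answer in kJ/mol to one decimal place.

(a) reversed and × 2 (PCl5(s) must end up as a reactant; scale by 2 for the 2 PCl5(s)): (-2)·(-443.5) = +887.0 kJ/mol
(b) × 3 (×3 to match 3 PCl3(l) in the target): (3)·(-319.7) = -959.1 kJ/mol
(c) reversed and × 2 (reverse to put HCl(g) on the reactant side; ×2 to match 2 HCl(g) in the target): (-2)·(-92.3) = +184.6 kJ/mol
(d): not needed (O2(g) appears nowhere else).
(e) reversed (PH3(g) must end up as a reactant): -5.4 kJ/mol
Summing the manipulated equations, ΔH° = (+887.0) + (-959.1) + (+184.6) + (-5.4) = 107.1 kJ/mol

ΔH° = 107.1 kJ/mol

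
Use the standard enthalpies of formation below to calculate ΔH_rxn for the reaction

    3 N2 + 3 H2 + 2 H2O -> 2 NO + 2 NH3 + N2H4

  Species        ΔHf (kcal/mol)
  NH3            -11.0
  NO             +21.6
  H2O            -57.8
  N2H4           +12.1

ΔH°rxn = Σ nΔHf°(products) − Σ nΔHf°(reactants).
Products: 2·(+21.6) + 2·(-11.0) + 1·(+12.1) = +33.3
Reactants: 3·(+0.0) + 3·(+0.0) + 2·(-57.8) = -115.6
ΔH_rxn = (+33.3) − (-115.6) = 148.9 kcal/mol

ΔH_rxn = 148.9 kcal/mol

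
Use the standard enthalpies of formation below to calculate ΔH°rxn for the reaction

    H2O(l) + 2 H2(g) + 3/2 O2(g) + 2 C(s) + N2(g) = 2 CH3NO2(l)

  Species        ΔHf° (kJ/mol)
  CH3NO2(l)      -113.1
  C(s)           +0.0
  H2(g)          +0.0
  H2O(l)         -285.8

ΔH°rxn = 59.6 kJ/mol

Products: 2·(-113.1) = -226.2
Reactants: 1·(-285.8) + 2·(+0.0) + 3/2·(+0.0) + 2·(+0.0) + 1·(+0.0) = -285.8
ΔH°rxn = (-226.2) − (-285.8) = 59.6 kJ/mol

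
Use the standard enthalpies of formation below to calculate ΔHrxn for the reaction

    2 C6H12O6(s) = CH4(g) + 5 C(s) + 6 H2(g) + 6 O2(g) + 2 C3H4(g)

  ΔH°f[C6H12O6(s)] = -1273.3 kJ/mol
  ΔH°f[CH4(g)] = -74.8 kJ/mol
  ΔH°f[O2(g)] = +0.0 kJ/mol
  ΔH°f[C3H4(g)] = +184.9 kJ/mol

ΔH°rxn = Σ nΔHf°(products) − Σ nΔHf°(reactants).
Products: 1·(-74.8) + 5·(+0.0) + 6·(+0.0) + 6·(+0.0) + 2·(+184.9) = +295.0
Reactants: 2·(-1273.3) = -2546.6
ΔHrxn = (+295.0) − (-2546.6) = 2841.6 kJ/mol

ΔHrxn = 2841.6 kJ/mol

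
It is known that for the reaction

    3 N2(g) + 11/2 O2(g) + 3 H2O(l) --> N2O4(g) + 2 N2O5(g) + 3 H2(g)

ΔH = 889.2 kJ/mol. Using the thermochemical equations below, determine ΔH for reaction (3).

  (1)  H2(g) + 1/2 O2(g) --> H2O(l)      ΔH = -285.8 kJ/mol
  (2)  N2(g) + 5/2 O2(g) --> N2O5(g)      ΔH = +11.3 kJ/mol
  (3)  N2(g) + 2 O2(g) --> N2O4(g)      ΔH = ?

(1) reversed and × 3: (-3)·(-285.8) = +857.4 kJ/mol
(2) × 2: (2)·(+11.3) = +22.6 kJ/mol
(3) as written: contributes x
+889.2 = (+857.4) + (+22.6) + x
x = (+889.2 − (+880.0)) / (1) = 9.2 kJ/mol

ΔH = 9.2 kJ/mol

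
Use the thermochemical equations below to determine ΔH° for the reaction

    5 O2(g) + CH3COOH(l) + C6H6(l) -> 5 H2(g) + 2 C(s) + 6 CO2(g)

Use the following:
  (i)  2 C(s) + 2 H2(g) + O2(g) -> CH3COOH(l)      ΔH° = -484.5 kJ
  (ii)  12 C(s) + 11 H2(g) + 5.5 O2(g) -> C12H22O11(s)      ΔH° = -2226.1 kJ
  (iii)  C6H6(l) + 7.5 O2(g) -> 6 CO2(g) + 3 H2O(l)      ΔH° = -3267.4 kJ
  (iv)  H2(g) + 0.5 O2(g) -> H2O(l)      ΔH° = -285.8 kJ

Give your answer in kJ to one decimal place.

(i) reversed: +484.5 kJ
(ii): not needed.
(iii) as written: -3267.4 kJ
(iv) reversed and × 3: (-3)·(-285.8) = +857.4 kJ
Since enthalpy is a state function, ΔH° = (-1)·(-484.5) + (1)·(-3267.4) + (-3)·(-285.8) = -1925.5 kJ

ΔH° = -1925.5 kJ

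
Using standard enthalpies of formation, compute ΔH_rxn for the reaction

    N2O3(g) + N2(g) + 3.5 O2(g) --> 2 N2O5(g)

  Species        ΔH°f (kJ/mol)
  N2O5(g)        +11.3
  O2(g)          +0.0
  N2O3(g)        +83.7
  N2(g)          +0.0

Products: 2·(+11.3) = +22.6
Reactants: 1·(+83.7) + 1·(+0.0) + 7/2·(+0.0) = +83.7
ΔH_rxn = (+22.6) − (+83.7) = -61.1 kJ/mol

ΔH_rxn = -61.1 kJ/mol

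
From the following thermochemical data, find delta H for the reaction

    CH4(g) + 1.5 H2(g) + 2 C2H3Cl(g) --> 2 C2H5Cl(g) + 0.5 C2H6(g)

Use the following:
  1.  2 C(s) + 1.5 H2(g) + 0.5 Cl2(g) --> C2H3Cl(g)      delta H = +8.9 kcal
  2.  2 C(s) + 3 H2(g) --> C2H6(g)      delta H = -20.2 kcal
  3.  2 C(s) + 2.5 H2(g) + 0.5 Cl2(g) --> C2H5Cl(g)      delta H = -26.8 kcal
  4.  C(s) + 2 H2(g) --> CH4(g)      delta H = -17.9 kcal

eq. 1 reversed and × 2: (-2)·(+8.9) = -17.8 kcal
eq. 2 × 1/2: (1/2)·(-20.2) = -10.1 kcal
eq. 3 × 2: (2)·(-26.8) = -53.6 kcal
eq. 4 reversed: +17.9 kcal
delta H = (-2)·(+8.9) + (1/2)·(-20.2) + (2)·(-26.8) + (-1)·(-17.9) = -63.6 kcal

delta H = -63.6 kcal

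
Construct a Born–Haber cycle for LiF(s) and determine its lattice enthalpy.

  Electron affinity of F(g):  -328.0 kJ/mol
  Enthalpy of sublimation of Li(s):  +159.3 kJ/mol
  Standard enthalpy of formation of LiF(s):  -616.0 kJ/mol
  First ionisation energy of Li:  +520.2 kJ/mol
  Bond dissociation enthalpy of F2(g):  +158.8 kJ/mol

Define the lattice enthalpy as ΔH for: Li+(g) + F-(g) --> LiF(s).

U = -1046.9 kJ/mol

ΔHf° = 1·ΔHsub + 1·(ΣIE) + 1/2·D(F2) + 1·EA + U
-616.0 = 1·(+159.3) + 1·(+520.2) + 1/2·(+158.8) + 1·(-328.0) + U
U = -616.0 − (+430.9) = -1046.9 kJ/mol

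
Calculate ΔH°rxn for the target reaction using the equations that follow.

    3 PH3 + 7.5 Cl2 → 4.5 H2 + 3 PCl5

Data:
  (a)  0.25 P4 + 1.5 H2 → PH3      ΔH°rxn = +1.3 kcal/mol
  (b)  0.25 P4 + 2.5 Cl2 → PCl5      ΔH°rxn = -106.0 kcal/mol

(a) reversed and × 3 (PH3 must end up as a reactant; ×3 to match 3 PH3 in the target): (-3)·(+1.3) = -3.9 kcal/mol
(b) × 3 (×3 to match 3 PCl5 in the target): (3)·(-106.0) = -318.0 kcal/mol
ΔH°rxn = (-3.9) + (-318.0) = -321.9 kcal/mol

ΔH°rxn = -321.9 kcal/mol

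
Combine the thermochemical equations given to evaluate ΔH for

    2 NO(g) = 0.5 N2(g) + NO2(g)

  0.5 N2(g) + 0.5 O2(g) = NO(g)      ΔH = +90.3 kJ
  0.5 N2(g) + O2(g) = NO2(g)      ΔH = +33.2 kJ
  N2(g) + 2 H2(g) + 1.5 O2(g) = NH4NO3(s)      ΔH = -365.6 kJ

equation 1 reversed and × 2: (-2)·(+90.3) = -180.6 kJ
equation 2 as written: +33.2 kJ
equation 3: not needed.
Combining the equations, ΔH = (-180.6) + (+33.2) = -147.4 kJ

ΔH = -147.4 kJ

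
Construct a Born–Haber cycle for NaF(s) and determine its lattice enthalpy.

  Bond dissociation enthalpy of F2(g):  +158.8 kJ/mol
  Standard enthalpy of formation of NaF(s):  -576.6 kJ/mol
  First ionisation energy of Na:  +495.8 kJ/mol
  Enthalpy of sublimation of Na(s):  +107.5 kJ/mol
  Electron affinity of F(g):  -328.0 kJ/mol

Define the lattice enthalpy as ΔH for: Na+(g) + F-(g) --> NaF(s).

U = -931.3 kJ/mol

ΔHf° = 1·ΔHsub + 1·(ΣIE) + 1/2·D(F2) + 1·EA + U
-576.6 = 1·(+107.5) + 1·(+495.8) + 1/2·(+158.8) + 1·(-328.0) + U
U = -576.6 − (+354.7) = -931.3 kJ/mol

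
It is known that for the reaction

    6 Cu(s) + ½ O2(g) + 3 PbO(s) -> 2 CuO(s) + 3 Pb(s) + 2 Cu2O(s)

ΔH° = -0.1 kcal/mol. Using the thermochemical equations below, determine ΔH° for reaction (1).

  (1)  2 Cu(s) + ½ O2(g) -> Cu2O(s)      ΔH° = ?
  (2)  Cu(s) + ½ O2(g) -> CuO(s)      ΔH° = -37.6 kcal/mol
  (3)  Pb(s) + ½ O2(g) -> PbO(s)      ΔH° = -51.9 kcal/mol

(1) × 2 (×2 to match 2 Cu2O(s) in the target): contributes 2·x
(2) × 2 (scale by 2 for the 2 CuO(s)): (2)·(-37.6) = -75.2 kcal/mol
(3) reversed and × 3 (reverse to put PbO(s) on the reactant side; ×3 to match 3 PbO(s) in the target): (-3)·(-51.9) = +155.7 kcal/mol
-0.1 = (-75.2) + (+155.7) + 2·x
x = (-0.1 − (+80.5)) / (2) = -40.3 kcal/mol

ΔH° = -40.3 kcal/mol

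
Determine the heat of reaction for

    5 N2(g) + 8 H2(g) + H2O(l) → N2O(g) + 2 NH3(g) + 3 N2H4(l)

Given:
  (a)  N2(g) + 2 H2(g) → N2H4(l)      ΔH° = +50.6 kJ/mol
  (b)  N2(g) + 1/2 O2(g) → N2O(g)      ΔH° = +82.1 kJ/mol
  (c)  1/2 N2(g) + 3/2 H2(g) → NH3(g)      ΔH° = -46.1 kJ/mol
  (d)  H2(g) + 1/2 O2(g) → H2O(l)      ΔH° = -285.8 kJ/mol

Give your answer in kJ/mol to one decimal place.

ΔH° = 427.5 kJ/mol

(a) × 3: (3)·(+50.6) = +151.8 kJ/mol
(b) as written: +82.1 kJ/mol
(c) × 2: (2)·(-46.1) = -92.2 kJ/mol
(d) reversed: +285.8 kJ/mol
Summing the manipulated equations, ΔH° = (3)·(+50.6) + (1)·(+82.1) + (2)·(-46.1) + (-1)·(-285.8) = 427.5 kJ/mol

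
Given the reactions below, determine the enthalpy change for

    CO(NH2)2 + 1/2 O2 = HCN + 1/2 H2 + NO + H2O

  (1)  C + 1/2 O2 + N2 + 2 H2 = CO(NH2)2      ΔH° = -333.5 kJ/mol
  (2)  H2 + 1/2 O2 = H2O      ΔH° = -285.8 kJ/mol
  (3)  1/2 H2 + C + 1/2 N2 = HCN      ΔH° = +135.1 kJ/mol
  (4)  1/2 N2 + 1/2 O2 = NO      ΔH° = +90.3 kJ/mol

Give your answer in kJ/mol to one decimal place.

ΔH° = 273.1 kJ/mol

(1) reversed: +333.5 kJ/mol
(2) as written: -285.8 kJ/mol
(3) as written: +135.1 kJ/mol
(4) as written: +90.3 kJ/mol
ΔH° = (-1)·(-333.5) + (1)·(-285.8) + (1)·(+135.1) + (1)·(+90.3) = 273.1 kJ/mol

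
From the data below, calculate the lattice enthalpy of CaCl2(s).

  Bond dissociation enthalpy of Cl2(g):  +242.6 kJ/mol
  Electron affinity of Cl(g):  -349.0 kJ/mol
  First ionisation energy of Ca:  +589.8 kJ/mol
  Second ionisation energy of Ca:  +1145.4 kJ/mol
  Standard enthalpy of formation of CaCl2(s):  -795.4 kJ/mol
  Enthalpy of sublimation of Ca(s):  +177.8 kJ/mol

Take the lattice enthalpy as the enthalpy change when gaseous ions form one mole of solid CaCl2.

U = -2253.0 kJ/mol

ΔHf° = 1·ΔHsub + 1·(ΣIE) + 1·D(Cl2) + 2·EA + U
-795.4 = 1·(+177.8) + 1·(+1735.2) + 1·(+242.6) + 2·(-349.0) + U
U = -795.4 − (+1457.6) = -2253.0 kJ/mol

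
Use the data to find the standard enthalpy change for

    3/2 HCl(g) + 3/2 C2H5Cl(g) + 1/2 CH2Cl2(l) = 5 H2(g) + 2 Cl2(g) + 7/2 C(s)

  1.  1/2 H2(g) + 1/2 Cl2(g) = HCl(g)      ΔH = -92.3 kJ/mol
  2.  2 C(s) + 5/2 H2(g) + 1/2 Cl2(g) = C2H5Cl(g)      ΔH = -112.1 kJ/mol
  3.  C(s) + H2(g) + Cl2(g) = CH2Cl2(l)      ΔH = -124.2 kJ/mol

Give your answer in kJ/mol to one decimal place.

eq. 1 reversed and × 3/2: (-3/2)·(-92.3) = +138.45 kJ/mol
eq. 2 reversed and × 3/2: (-3/2)·(-112.1) = +168.15 kJ/mol
eq. 3 reversed and × 1/2: (-1/2)·(-124.2) = +62.1 kJ/mol
Combining the equations, ΔH = (-3/2)·(-92.3) + (-3/2)·(-112.1) + (-1/2)·(-124.2) = 368.7 kJ/mol

ΔH = 368.7 kJ/mol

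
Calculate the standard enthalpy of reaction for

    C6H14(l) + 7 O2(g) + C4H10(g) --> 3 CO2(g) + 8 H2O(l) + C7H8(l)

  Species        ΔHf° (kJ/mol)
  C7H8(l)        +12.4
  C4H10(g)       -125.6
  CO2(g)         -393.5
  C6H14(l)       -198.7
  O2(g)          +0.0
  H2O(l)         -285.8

Products: 3·(-393.5) + 8·(-285.8) + 1·(+12.4) = -3454.5
Reactants: 1·(-198.7) + 7·(+0.0) + 1·(-125.6) = -324.3
ΔH° = (-3454.5) − (-324.3) = -3130.2 kJ/mol

ΔH° = -3130.2 kJ/mol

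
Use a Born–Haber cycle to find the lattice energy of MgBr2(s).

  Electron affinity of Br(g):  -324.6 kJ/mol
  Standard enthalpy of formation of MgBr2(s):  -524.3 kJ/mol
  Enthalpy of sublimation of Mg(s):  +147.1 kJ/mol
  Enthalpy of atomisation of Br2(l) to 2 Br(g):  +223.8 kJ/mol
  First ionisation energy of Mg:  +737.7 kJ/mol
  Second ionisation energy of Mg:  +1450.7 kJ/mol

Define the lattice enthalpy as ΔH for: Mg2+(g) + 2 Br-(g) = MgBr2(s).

U = -2434.4 kJ/mol

ΔHf° = 1·ΔHsub + 1·(ΣIE) + 1·D(Br2) + 2·EA + U
-524.3 = 1·(+147.1) + 1·(+2188.4) + 1·(+223.8) + 2·(-324.6) + U
U = -524.3 − (+1910.1) = -2434.4 kJ/mol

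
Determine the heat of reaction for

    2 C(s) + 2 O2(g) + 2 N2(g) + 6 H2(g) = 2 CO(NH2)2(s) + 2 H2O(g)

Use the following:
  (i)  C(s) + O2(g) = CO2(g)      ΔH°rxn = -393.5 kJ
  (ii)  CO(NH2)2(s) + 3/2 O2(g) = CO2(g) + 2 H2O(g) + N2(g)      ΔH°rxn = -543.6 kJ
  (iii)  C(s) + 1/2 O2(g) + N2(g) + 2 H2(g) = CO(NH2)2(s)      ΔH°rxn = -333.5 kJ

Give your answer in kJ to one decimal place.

ΔH°rxn = -1150.6 kJ

(i) reversed: +393.5 kJ
(ii) as written: -543.6 kJ
(iii) × 3: (3)·(-333.5) = -1000.5 kJ
ΔH°rxn = (+393.5) + (-543.6) + (-1000.5) = -1150.6 kJ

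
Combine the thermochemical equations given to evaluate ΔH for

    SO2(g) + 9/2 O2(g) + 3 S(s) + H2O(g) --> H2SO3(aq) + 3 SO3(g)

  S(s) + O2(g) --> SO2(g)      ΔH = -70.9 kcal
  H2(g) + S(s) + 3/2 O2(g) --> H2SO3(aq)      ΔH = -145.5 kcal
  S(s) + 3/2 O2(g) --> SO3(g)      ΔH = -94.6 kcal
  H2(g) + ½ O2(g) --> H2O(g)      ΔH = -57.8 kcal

ΔH = -300.6 kcal

equation 1 reversed: +70.9 kcal
equation 2 as written: -145.5 kcal
equation 3 × 3: (3)·(-94.6) = -283.8 kcal
equation 4 reversed: +57.8 kcal
By Hess's law, ΔH = (-1)·(-70.9) + (1)·(-145.5) + (3)·(-94.6) + (-1)·(-57.8) = -300.6 kcal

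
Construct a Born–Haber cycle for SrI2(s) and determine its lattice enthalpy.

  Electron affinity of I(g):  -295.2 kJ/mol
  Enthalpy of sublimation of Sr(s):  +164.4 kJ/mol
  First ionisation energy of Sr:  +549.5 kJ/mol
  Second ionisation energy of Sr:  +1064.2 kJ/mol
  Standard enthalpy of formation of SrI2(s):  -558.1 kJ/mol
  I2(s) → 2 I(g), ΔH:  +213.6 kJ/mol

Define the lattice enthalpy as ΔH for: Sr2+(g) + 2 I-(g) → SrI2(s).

U = -1959.4 kJ/mol

ΔHf° = 1·ΔHsub + 1·(ΣIE) + 1·D(I2) + 2·EA + U
-558.1 = 1·(+164.4) + 1·(+1613.7) + 1·(+213.6) + 2·(-295.2) + U
U = -558.1 − (+1401.3) = -1959.4 kJ/mol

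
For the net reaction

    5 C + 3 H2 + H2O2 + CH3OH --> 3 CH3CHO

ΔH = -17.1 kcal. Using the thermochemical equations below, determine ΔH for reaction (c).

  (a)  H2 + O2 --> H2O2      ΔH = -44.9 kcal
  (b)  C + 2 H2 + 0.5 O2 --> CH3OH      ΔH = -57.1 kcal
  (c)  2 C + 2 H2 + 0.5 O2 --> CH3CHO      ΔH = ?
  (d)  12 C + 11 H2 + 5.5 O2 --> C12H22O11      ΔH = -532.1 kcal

(a) reversed (reverse to put H2O2 on the reactant side): +44.9 kcal
(b) reversed (CH3OH must end up as a reactant): +57.1 kcal
(c) × 3 (×3 to match 3 CH3CHO in the target): contributes 3·x
(d): not needed (C12H22O11 appears nowhere else).
-17.1 = (+44.9) + (+57.1) + 3·x
x = (-17.1 − (+102.0)) / (3) = -39.7 kcal

ΔH = -39.7 kcal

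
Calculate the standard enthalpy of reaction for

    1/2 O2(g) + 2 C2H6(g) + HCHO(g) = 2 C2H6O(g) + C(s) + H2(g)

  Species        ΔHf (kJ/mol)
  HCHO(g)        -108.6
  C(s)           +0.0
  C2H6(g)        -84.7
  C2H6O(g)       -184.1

ΔH° = -90.2 kJ/mol

Products: 2·(-184.1) + 1·(+0.0) + 1·(+0.0) = -368.2
Reactants: 1/2·(+0.0) + 2·(-84.7) + 1·(-108.6) = -278.0
ΔH° = (-368.2) − (-278.0) = -90.2 kJ/mol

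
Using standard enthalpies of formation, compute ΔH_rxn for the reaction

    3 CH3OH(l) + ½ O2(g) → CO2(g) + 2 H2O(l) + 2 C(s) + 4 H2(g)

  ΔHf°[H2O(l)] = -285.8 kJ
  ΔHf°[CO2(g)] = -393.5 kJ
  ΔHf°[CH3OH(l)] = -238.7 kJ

ΔH_rxn = -249.0 kJ

Products: 1·(-393.5) + 2·(-285.8) + 2·(+0.0) + 4·(+0.0) = -965.1
Reactants: 3·(-238.7) + 1/2·(+0.0) = -716.1
ΔH_rxn = (-965.1) − (-716.1) = -249.0 kJ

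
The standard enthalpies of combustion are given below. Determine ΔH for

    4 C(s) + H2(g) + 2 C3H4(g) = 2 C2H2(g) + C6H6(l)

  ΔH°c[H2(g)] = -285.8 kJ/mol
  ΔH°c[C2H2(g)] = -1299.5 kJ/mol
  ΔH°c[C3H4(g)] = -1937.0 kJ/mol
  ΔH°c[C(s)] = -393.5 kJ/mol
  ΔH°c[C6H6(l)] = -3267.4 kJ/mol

Using ΔH = Σ nΔHc°(reactants) − Σ nΔHc°(products):
= [4·(-393.5) + 1·(-285.8) + 2·(-1937.0)] − [2·(-1299.5) + 1·(-3267.4)]
= 132.6 kJ/mol

ΔH = 132.6 kJ/mol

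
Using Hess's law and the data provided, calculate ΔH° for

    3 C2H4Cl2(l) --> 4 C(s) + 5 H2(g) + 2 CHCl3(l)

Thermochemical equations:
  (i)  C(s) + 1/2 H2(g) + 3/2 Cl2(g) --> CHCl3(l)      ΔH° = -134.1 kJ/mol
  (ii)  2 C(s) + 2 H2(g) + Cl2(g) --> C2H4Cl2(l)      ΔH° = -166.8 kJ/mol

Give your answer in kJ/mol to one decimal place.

(i) × 2: (2)·(-134.1) = -268.2 kJ/mol
(ii) reversed and × 3: (-3)·(-166.8) = +500.4 kJ/mol
ΔH° = (-268.2) + (+500.4) = 232.2 kJ/mol

ΔH° = 232.2 kJ/mol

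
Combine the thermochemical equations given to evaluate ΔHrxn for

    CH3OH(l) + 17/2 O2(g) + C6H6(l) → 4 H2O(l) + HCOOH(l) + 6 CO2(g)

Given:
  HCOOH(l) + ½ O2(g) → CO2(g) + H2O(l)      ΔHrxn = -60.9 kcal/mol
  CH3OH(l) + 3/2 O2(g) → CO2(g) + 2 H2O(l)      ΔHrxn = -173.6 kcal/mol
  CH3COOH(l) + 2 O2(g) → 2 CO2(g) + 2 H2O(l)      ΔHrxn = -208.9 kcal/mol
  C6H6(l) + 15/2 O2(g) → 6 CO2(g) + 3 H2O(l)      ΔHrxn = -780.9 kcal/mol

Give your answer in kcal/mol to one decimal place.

ΔHrxn = -893.6 kcal/mol

equation 1 reversed: +60.9 kcal/mol
equation 2 as written: -173.6 kcal/mol
equation 3: not needed.
equation 4 as written: -780.9 kcal/mol
ΔHrxn = (-1)·(-60.9) + (1)·(-173.6) + (1)·(-780.9) = -893.6 kcal/mol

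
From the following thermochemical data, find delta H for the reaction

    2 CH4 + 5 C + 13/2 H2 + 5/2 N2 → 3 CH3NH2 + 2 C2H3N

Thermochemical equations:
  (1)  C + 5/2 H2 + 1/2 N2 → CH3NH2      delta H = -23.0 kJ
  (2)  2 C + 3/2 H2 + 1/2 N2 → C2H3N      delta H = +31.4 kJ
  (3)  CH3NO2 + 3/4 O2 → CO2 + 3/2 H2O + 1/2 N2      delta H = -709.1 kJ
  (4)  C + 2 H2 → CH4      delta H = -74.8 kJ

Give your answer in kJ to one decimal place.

(1) × 3: (3)·(-23.0) = -69.0 kJ
(2) × 2: (2)·(+31.4) = +62.8 kJ
(3): not needed.
(4) reversed and × 2: (-2)·(-74.8) = +149.6 kJ
delta H = (-69.0) + (+62.8) + (+149.6) = 143.4 kJ

delta H = 143.4 kJ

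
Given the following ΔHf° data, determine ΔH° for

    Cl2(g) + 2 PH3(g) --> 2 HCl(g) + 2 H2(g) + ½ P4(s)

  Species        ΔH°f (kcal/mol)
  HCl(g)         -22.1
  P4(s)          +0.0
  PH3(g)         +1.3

ΔH° = -46.8 kcal/mol

Products: 2·(-22.1) + 2·(+0.0) + 1/2·(+0.0) = -44.2
Reactants: 1·(+0.0) + 2·(+1.3) = +2.6
ΔH° = (-44.2) − (+2.6) = -46.8 kcal/mol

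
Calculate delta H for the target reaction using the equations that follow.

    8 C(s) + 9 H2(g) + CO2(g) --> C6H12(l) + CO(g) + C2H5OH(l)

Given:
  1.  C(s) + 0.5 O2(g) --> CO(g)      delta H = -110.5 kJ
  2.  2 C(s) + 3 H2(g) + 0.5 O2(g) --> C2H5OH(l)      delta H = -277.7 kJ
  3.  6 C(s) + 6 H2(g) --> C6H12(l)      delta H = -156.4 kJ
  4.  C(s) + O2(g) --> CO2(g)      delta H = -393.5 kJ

eq. 1 as written (CO(g) already on the product side): -110.5 kJ
eq. 2 as written (C2H5OH(l) already on the product side): -277.7 kJ
eq. 3 as written (C6H12(l) already on the product side): -156.4 kJ
eq. 4 reversed (CO2(g) must end up as a reactant): +393.5 kJ
Combining the equations, delta H = (-110.5) + (-277.7) + (-156.4) + (+393.5) = -151.1 kJ

delta H = -151.1 kJ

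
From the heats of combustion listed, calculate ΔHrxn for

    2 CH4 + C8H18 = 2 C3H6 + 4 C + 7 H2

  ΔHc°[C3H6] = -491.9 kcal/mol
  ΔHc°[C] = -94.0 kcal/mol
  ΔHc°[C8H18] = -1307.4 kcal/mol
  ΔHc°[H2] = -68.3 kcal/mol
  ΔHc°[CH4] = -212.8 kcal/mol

Using ΔH = Σ nΔHc°(reactants) − Σ nΔHc°(products):
= [2·(-212.8) + 1·(-1307.4)] − [2·(-491.9) + 4·(-94.0) + 7·(-68.3)]
= 104.9 kcal/mol

ΔHrxn = 104.9 kcal/mol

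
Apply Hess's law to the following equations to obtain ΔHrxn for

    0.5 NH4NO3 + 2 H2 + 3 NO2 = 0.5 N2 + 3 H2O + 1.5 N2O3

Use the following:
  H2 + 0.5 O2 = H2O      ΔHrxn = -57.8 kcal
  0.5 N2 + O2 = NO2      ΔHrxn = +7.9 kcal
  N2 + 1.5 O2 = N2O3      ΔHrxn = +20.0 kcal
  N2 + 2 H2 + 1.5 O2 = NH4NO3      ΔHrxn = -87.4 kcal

equation 1 × 3: (3)·(-57.8) = -173.4 kcal
equation 2 reversed and × 3: (-3)·(+7.9) = -23.7 kcal
equation 3 × 3/2: (3/2)·(+20.0) = +30.0 kcal
equation 4 reversed and × 1/2: (-1/2)·(-87.4) = +43.7 kcal
ΔHrxn = (3)·(-57.8) + (-3)·(+7.9) + (3/2)·(+20.0) + (-1/2)·(-87.4) = -123.4 kcal

ΔHrxn = -123.4 kcal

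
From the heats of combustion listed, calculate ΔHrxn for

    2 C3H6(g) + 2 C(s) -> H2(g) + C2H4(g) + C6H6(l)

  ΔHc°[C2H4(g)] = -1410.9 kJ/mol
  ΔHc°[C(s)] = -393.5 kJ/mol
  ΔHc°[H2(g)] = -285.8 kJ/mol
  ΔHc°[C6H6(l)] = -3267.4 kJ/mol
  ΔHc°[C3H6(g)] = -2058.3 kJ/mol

ΔHrxn = 60.5 kJ/mol

Using ΔH = Σ nΔHc°(reactants) − Σ nΔHc°(products):
= [2·(-2058.3) + 2·(-393.5)] − [1·(-285.8) + 1·(-1410.9) + 1·(-3267.4)]
= 60.5 kJ/mol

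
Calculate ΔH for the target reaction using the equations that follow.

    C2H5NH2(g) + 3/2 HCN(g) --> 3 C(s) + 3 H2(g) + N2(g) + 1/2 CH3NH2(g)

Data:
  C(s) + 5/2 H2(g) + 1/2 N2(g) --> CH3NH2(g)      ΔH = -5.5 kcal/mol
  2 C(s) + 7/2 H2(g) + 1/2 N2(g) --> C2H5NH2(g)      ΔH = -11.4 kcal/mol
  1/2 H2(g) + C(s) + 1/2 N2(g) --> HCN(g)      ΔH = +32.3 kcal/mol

ΔH = -39.8 kcal/mol

equation 1 × 1/2 (scale by 1/2 for the 1/2 CH3NH2(g)): (1/2)·(-5.5) = -2.75 kcal/mol
equation 2 reversed (reverse to put C2H5NH2(g) on the reactant side): +11.4 kcal/mol
equation 3 reversed and × 3/2 (reverse to put HCN(g) on the reactant side; ×3/2 to match 3/2 HCN(g) in the target): (-3/2)·(+32.3) = -48.45 kcal/mol
ΔH = (1/2)·(-5.5) + (-1)·(-11.4) + (-3/2)·(+32.3) = -39.8 kcal/mol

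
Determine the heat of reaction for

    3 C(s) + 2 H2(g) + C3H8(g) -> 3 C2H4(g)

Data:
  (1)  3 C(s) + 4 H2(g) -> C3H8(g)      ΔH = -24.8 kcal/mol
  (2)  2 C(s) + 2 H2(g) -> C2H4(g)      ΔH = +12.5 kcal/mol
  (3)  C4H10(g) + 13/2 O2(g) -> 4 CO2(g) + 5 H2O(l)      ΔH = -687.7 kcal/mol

ΔH = 62.3 kcal/mol

(1) reversed (reverse to put C3H8(g) on the reactant side): +24.8 kcal/mol
(2) × 3 (×3 to match 3 C2H4(g) in the target): (3)·(+12.5) = +37.5 kcal/mol
(3): not needed (O2(g) appears nowhere else).
ΔH = (-1)·(-24.8) + (3)·(+12.5) = 62.3 kcal/mol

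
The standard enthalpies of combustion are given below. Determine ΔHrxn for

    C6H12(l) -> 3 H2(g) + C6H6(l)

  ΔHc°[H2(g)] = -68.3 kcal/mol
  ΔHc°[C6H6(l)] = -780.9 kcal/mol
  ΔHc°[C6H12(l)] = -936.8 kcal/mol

With combustion enthalpies, reactants minus products:
= [1·(-936.8)] − [3·(-68.3) + 1·(-780.9)]
= 49.0 kcal/mol

ΔHrxn = 49.0 kcal/mol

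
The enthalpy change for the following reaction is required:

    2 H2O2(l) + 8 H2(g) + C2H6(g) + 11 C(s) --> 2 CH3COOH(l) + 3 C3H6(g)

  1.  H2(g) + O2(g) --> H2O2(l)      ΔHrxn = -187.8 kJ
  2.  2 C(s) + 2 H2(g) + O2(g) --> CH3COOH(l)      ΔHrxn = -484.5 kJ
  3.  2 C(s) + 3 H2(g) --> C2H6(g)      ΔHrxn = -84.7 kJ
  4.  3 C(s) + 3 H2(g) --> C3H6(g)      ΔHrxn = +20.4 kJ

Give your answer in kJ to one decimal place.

ΔHrxn = -447.5 kJ

eq. 1 reversed and × 2: (-2)·(-187.8) = +375.6 kJ
eq. 2 × 2: (2)·(-484.5) = -969.0 kJ
eq. 3 reversed: +84.7 kJ
eq. 4 × 3: (3)·(+20.4) = +61.2 kJ
ΔHrxn = (-2)·(-187.8) + (2)·(-484.5) + (-1)·(-84.7) + (3)·(+20.4) = -447.5 kJ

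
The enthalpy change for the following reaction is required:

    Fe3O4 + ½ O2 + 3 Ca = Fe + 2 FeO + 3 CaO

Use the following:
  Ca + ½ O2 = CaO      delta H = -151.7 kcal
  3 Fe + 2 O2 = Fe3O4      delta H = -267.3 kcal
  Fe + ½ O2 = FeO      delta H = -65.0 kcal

delta H = -317.8 kcal

equation 1 × 3 (scale by 3 for the 3 CaO): (3)·(-151.7) = -455.1 kcal
equation 2 reversed (reverse to put Fe3O4 on the reactant side): +267.3 kcal
equation 3 × 2 (×2 to match 2 FeO in the target): (2)·(-65.0) = -130.0 kcal
Since enthalpy is a state function, delta H = (-455.1) + (+267.3) + (-130.0) = -317.8 kcal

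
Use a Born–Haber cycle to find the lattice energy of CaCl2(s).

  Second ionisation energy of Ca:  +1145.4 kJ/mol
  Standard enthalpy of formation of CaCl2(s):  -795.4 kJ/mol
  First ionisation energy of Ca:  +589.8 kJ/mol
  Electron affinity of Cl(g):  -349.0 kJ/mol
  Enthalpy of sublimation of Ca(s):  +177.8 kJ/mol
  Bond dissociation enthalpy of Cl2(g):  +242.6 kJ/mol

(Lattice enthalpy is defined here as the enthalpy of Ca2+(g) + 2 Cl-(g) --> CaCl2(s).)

ΔHf° = 1·ΔHsub + 1·(ΣIE) + 1·D(Cl2) + 2·EA + U
-795.4 = 1·(+177.8) + 1·(+1735.2) + 1·(+242.6) + 2·(-349.0) + U
U = -795.4 − (+1457.6) = -2253.0 kJ/mol

U = -2253.0 kJ/mol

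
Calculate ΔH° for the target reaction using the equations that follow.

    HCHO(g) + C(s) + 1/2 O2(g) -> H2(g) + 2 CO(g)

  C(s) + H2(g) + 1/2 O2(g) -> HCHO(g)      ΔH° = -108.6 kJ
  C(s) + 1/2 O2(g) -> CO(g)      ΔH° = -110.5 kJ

equation 1 reversed (HCHO(g) must end up as a reactant): +108.6 kJ
equation 2 × 2 (scale by 2 for the 2 CO(g)): (2)·(-110.5) = -221.0 kJ
ΔH° = (-1)·(-108.6) + (2)·(-110.5) = -112.4 kJ

ΔH° = -112.4 kJ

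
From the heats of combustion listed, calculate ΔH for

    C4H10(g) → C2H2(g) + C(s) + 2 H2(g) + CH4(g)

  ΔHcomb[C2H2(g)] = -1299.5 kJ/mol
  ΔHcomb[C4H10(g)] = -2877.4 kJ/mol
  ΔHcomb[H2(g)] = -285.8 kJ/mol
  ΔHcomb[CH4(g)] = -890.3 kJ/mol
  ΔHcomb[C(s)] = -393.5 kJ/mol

ΔH = 277.5 kJ/mol

Using ΔH = Σ nΔHc°(reactants) − Σ nΔHc°(products):
= [1·(-2877.4)] − [1·(-1299.5) + 1·(-393.5) + 2·(-285.8) + 1·(-890.3)]
= 277.5 kJ/mol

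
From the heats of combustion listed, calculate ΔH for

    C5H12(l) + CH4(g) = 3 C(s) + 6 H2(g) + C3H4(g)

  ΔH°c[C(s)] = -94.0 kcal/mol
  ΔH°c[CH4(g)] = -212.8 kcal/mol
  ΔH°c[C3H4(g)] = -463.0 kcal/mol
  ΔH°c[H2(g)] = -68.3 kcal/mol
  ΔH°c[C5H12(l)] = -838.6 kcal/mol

ΔH = 103.4 kcal/mol

Using ΔH = Σ nΔHc°(reactants) − Σ nΔHc°(products):
= [1·(-838.6) + 1·(-212.8)] − [3·(-94.0) + 6·(-68.3) + 1·(-463.0)]
= 103.4 kcal/mol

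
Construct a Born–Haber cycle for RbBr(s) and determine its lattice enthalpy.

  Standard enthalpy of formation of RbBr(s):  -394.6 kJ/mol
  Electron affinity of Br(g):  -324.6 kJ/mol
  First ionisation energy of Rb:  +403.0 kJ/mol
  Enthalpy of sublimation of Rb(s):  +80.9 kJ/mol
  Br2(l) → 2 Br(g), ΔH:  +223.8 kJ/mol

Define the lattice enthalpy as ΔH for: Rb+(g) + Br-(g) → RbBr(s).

U = -665.8 kJ/mol

ΔHf° = 1·ΔHsub + 1·(ΣIE) + 1/2·D(Br2) + 1·EA + U
-394.6 = 1·(+80.9) + 1·(+403.0) + 1/2·(+223.8) + 1·(-324.6) + U
U = -394.6 − (+271.2) = -665.8 kJ/mol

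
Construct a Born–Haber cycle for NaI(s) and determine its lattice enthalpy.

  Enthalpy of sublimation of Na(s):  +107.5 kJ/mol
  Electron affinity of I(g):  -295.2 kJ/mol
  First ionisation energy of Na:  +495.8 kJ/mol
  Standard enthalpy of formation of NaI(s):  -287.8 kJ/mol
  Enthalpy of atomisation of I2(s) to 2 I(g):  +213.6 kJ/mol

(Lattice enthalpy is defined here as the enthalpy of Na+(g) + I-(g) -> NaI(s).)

U = -702.7 kJ/mol

ΔHf° = 1·ΔHsub + 1·(ΣIE) + 1/2·D(I2) + 1·EA + U
-287.8 = 1·(+107.5) + 1·(+495.8) + 1/2·(+213.6) + 1·(-295.2) + U
U = -287.8 − (+414.9) = -702.7 kJ/mol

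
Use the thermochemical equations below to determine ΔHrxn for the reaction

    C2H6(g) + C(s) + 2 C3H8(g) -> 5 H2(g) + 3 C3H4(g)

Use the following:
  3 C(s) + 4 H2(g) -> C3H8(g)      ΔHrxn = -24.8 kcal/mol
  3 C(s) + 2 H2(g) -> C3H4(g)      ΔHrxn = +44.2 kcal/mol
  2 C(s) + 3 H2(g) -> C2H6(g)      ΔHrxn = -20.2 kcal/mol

equation 1 reversed and × 2 (C3H8(g) must end up as a reactant; ×2 to match 2 C3H8(g) in the target): (-2)·(-24.8) = +49.6 kcal/mol
equation 2 × 3 (scale by 3 for the 3 C3H4(g)): (3)·(+44.2) = +132.6 kcal/mol
equation 3 reversed (reverse to put C2H6(g) on the reactant side): +20.2 kcal/mol
By Hess's law, ΔHrxn = (-2)·(-24.8) + (3)·(+44.2) + (-1)·(-20.2) = 202.4 kcal/mol

ΔHrxn = 202.4 kcal/mol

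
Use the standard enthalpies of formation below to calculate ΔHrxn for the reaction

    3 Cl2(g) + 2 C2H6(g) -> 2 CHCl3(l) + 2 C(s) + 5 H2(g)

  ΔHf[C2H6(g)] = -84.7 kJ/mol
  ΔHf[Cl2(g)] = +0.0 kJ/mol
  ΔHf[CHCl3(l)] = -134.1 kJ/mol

ΔHrxn = -98.8 kJ/mol

Products: 2·(-134.1) + 2·(+0.0) + 5·(+0.0) = -268.2
Reactants: 3·(+0.0) + 2·(-84.7) = -169.4
ΔHrxn = (-268.2) − (-169.4) = -98.8 kJ/mol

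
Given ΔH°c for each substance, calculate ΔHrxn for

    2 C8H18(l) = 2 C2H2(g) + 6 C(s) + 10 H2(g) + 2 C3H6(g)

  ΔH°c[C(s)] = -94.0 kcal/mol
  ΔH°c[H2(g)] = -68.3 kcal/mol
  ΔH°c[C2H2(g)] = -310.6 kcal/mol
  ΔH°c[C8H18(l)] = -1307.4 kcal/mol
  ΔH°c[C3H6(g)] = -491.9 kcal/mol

ΔHrxn = 237.2 kcal/mol

Using ΔH = Σ nΔHc°(reactants) − Σ nΔHc°(products):
= [2·(-1307.4)] − [2·(-310.6) + 6·(-94.0) + 10·(-68.3) + 2·(-491.9)]
= 237.2 kcal/mol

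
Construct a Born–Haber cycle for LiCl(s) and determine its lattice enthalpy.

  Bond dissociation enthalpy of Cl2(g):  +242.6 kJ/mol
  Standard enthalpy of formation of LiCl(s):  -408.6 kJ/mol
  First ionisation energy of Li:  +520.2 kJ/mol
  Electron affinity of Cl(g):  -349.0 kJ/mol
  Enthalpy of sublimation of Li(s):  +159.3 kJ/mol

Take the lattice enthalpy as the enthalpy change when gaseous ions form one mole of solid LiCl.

ΔHf° = 1·ΔHsub + 1·(ΣIE) + 1/2·D(Cl2) + 1·EA + U
-408.6 = 1·(+159.3) + 1·(+520.2) + 1/2·(+242.6) + 1·(-349.0) + U
U = -408.6 − (+451.8) = -860.4 kJ/mol

U = -860.4 kJ/mol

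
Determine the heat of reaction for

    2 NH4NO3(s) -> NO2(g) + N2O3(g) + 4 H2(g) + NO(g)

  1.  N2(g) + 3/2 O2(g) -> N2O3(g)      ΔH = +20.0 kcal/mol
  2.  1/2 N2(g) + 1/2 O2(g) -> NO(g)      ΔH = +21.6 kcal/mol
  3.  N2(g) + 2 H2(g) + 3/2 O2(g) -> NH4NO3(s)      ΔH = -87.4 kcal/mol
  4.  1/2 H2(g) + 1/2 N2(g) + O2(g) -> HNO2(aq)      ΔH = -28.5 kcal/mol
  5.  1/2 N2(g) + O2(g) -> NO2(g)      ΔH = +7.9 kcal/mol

eq. 1 as written (N2O3(g) already on the product side): +20.0 kcal/mol
eq. 2 as written (NO(g) already on the product side): +21.6 kcal/mol
eq. 3 reversed and × 2 (NH4NO3(s) must end up as a reactant; ×2 to match 2 NH4NO3(s) in the target): (-2)·(-87.4) = +174.8 kcal/mol
eq. 4: not needed (HNO2(aq) appears nowhere else).
eq. 5 as written (NO2(g) already on the product side): +7.9 kcal/mol
Summing the manipulated equations, ΔH = (+20.0) + (+21.6) + (+174.8) + (+7.9) = 224.3 kcal/mol

ΔH = 224.3 kcal/mol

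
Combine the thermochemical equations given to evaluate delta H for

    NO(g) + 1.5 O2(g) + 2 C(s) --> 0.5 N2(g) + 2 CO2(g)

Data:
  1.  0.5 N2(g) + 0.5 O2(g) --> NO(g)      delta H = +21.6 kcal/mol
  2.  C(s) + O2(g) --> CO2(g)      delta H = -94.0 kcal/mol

delta H = -209.6 kcal/mol

eq. 1 reversed: -21.6 kcal/mol
eq. 2 × 2: (2)·(-94.0) = -188.0 kcal/mol
Combining the equations, delta H = (-21.6) + (-188.0) = -209.6 kcal/mol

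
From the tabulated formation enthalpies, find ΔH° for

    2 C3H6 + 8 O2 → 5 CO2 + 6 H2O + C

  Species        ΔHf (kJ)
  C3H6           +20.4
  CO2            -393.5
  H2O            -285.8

Products: 5·(-393.5) + 6·(-285.8) + 1·(+0.0) = -3682.3
Reactants: 2·(+20.4) + 8·(+0.0) = +40.8
ΔH° = (-3682.3) − (+40.8) = -3723.1 kJ

ΔH° = -3723.1 kJ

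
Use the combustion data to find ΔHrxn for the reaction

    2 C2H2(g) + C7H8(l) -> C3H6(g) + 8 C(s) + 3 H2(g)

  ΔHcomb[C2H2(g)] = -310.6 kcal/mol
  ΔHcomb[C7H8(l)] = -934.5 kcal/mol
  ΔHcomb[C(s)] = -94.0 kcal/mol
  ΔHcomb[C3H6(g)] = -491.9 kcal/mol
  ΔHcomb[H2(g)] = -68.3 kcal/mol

ΔHrxn = -106.9 kcal/mol

Using ΔH = Σ nΔHc°(reactants) − Σ nΔHc°(products):
= [2·(-310.6) + 1·(-934.5)] − [1·(-491.9) + 8·(-94.0) + 3·(-68.3)]
= -106.9 kcal/mol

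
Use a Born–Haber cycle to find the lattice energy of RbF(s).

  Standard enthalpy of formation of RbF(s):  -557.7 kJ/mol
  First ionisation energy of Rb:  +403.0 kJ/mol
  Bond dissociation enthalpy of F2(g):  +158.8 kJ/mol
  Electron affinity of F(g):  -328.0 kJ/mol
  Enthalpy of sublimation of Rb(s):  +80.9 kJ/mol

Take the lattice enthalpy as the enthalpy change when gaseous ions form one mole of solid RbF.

ΔHf° = 1·ΔHsub + 1·(ΣIE) + 1/2·D(F2) + 1·EA + U
-557.7 = 1·(+80.9) + 1·(+403.0) + 1/2·(+158.8) + 1·(-328.0) + U
U = -557.7 − (+235.3) = -793.0 kJ/mol

U = -793.0 kJ/mol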